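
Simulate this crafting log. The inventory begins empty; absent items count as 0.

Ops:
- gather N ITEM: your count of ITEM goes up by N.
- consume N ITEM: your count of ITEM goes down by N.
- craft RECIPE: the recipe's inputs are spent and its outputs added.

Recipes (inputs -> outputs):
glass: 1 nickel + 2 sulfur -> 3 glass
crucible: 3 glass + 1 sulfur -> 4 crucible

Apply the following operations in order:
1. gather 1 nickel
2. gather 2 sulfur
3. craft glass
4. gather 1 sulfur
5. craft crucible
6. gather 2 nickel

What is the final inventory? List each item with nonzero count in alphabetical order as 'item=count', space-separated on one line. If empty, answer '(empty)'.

Answer: crucible=4 nickel=2

Derivation:
After 1 (gather 1 nickel): nickel=1
After 2 (gather 2 sulfur): nickel=1 sulfur=2
After 3 (craft glass): glass=3
After 4 (gather 1 sulfur): glass=3 sulfur=1
After 5 (craft crucible): crucible=4
After 6 (gather 2 nickel): crucible=4 nickel=2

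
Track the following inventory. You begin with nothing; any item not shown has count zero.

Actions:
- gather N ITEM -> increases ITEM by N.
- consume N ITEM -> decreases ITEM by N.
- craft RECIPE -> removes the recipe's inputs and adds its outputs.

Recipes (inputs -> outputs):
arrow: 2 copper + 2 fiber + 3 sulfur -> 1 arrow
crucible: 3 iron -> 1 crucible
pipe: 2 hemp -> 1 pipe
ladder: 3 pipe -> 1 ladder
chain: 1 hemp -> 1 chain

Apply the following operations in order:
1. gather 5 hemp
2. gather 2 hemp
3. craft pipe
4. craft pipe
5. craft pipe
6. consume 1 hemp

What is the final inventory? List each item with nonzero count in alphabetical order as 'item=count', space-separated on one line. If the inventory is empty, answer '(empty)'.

After 1 (gather 5 hemp): hemp=5
After 2 (gather 2 hemp): hemp=7
After 3 (craft pipe): hemp=5 pipe=1
After 4 (craft pipe): hemp=3 pipe=2
After 5 (craft pipe): hemp=1 pipe=3
After 6 (consume 1 hemp): pipe=3

Answer: pipe=3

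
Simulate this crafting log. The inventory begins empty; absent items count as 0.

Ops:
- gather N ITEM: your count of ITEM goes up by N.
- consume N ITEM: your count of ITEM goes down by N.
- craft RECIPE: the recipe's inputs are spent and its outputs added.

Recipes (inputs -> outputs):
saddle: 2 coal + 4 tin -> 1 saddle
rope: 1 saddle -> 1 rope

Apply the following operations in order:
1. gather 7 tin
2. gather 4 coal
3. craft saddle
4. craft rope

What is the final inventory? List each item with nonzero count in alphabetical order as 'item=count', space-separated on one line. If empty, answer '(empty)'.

Answer: coal=2 rope=1 tin=3

Derivation:
After 1 (gather 7 tin): tin=7
After 2 (gather 4 coal): coal=4 tin=7
After 3 (craft saddle): coal=2 saddle=1 tin=3
After 4 (craft rope): coal=2 rope=1 tin=3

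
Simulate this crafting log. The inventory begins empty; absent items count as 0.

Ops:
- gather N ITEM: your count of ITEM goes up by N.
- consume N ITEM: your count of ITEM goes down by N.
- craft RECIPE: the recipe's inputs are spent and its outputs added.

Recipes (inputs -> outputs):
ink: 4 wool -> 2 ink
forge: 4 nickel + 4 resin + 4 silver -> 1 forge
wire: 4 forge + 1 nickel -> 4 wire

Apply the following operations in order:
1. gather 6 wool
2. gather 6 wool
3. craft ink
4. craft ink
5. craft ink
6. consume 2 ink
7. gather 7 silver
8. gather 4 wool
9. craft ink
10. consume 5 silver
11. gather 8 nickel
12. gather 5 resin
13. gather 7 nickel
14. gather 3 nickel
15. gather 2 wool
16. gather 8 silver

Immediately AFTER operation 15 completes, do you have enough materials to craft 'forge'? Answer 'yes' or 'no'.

Answer: no

Derivation:
After 1 (gather 6 wool): wool=6
After 2 (gather 6 wool): wool=12
After 3 (craft ink): ink=2 wool=8
After 4 (craft ink): ink=4 wool=4
After 5 (craft ink): ink=6
After 6 (consume 2 ink): ink=4
After 7 (gather 7 silver): ink=4 silver=7
After 8 (gather 4 wool): ink=4 silver=7 wool=4
After 9 (craft ink): ink=6 silver=7
After 10 (consume 5 silver): ink=6 silver=2
After 11 (gather 8 nickel): ink=6 nickel=8 silver=2
After 12 (gather 5 resin): ink=6 nickel=8 resin=5 silver=2
After 13 (gather 7 nickel): ink=6 nickel=15 resin=5 silver=2
After 14 (gather 3 nickel): ink=6 nickel=18 resin=5 silver=2
After 15 (gather 2 wool): ink=6 nickel=18 resin=5 silver=2 wool=2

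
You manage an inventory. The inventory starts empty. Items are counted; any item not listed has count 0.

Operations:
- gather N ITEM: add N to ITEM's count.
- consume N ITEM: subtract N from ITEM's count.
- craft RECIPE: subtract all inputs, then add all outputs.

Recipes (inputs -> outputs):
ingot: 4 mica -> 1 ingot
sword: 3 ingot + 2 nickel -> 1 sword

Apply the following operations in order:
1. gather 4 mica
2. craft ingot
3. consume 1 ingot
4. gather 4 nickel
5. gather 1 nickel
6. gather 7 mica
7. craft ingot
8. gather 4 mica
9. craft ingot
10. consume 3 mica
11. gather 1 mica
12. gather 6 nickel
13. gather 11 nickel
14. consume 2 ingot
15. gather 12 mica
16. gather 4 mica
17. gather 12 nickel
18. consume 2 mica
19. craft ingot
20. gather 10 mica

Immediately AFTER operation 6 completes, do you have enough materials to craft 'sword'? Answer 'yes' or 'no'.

Answer: no

Derivation:
After 1 (gather 4 mica): mica=4
After 2 (craft ingot): ingot=1
After 3 (consume 1 ingot): (empty)
After 4 (gather 4 nickel): nickel=4
After 5 (gather 1 nickel): nickel=5
After 6 (gather 7 mica): mica=7 nickel=5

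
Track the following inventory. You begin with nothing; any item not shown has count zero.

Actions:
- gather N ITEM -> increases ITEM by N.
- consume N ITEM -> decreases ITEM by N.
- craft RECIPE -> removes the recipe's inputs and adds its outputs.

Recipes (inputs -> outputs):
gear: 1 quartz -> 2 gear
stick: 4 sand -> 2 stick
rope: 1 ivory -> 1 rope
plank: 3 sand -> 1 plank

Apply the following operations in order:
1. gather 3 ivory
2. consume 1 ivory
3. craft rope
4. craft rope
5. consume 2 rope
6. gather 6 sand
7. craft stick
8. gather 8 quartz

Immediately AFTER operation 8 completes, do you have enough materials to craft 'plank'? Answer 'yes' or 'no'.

Answer: no

Derivation:
After 1 (gather 3 ivory): ivory=3
After 2 (consume 1 ivory): ivory=2
After 3 (craft rope): ivory=1 rope=1
After 4 (craft rope): rope=2
After 5 (consume 2 rope): (empty)
After 6 (gather 6 sand): sand=6
After 7 (craft stick): sand=2 stick=2
After 8 (gather 8 quartz): quartz=8 sand=2 stick=2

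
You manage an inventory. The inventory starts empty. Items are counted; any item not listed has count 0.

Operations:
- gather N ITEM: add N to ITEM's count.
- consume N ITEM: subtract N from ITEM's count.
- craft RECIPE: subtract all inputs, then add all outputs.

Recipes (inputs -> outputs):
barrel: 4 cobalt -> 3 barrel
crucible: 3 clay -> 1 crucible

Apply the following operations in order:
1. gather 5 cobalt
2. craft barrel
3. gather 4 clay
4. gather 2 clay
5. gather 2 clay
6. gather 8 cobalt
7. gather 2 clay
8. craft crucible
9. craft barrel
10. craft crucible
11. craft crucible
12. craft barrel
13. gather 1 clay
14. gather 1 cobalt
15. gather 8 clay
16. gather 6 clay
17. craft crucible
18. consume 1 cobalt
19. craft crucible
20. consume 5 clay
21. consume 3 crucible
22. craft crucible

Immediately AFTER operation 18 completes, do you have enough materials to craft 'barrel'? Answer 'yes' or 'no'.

After 1 (gather 5 cobalt): cobalt=5
After 2 (craft barrel): barrel=3 cobalt=1
After 3 (gather 4 clay): barrel=3 clay=4 cobalt=1
After 4 (gather 2 clay): barrel=3 clay=6 cobalt=1
After 5 (gather 2 clay): barrel=3 clay=8 cobalt=1
After 6 (gather 8 cobalt): barrel=3 clay=8 cobalt=9
After 7 (gather 2 clay): barrel=3 clay=10 cobalt=9
After 8 (craft crucible): barrel=3 clay=7 cobalt=9 crucible=1
After 9 (craft barrel): barrel=6 clay=7 cobalt=5 crucible=1
After 10 (craft crucible): barrel=6 clay=4 cobalt=5 crucible=2
After 11 (craft crucible): barrel=6 clay=1 cobalt=5 crucible=3
After 12 (craft barrel): barrel=9 clay=1 cobalt=1 crucible=3
After 13 (gather 1 clay): barrel=9 clay=2 cobalt=1 crucible=3
After 14 (gather 1 cobalt): barrel=9 clay=2 cobalt=2 crucible=3
After 15 (gather 8 clay): barrel=9 clay=10 cobalt=2 crucible=3
After 16 (gather 6 clay): barrel=9 clay=16 cobalt=2 crucible=3
After 17 (craft crucible): barrel=9 clay=13 cobalt=2 crucible=4
After 18 (consume 1 cobalt): barrel=9 clay=13 cobalt=1 crucible=4

Answer: no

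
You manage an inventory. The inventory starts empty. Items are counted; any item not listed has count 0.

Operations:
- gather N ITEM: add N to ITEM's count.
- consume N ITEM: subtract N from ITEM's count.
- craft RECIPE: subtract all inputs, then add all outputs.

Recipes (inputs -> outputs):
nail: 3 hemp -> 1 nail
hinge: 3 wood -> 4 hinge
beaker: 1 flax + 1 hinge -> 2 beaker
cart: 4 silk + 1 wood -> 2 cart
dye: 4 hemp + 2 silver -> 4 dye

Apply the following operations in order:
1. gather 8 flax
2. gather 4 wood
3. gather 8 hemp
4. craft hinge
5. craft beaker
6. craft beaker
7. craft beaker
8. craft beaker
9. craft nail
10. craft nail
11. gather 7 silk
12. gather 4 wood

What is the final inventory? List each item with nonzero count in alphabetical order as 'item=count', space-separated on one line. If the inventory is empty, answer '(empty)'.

After 1 (gather 8 flax): flax=8
After 2 (gather 4 wood): flax=8 wood=4
After 3 (gather 8 hemp): flax=8 hemp=8 wood=4
After 4 (craft hinge): flax=8 hemp=8 hinge=4 wood=1
After 5 (craft beaker): beaker=2 flax=7 hemp=8 hinge=3 wood=1
After 6 (craft beaker): beaker=4 flax=6 hemp=8 hinge=2 wood=1
After 7 (craft beaker): beaker=6 flax=5 hemp=8 hinge=1 wood=1
After 8 (craft beaker): beaker=8 flax=4 hemp=8 wood=1
After 9 (craft nail): beaker=8 flax=4 hemp=5 nail=1 wood=1
After 10 (craft nail): beaker=8 flax=4 hemp=2 nail=2 wood=1
After 11 (gather 7 silk): beaker=8 flax=4 hemp=2 nail=2 silk=7 wood=1
After 12 (gather 4 wood): beaker=8 flax=4 hemp=2 nail=2 silk=7 wood=5

Answer: beaker=8 flax=4 hemp=2 nail=2 silk=7 wood=5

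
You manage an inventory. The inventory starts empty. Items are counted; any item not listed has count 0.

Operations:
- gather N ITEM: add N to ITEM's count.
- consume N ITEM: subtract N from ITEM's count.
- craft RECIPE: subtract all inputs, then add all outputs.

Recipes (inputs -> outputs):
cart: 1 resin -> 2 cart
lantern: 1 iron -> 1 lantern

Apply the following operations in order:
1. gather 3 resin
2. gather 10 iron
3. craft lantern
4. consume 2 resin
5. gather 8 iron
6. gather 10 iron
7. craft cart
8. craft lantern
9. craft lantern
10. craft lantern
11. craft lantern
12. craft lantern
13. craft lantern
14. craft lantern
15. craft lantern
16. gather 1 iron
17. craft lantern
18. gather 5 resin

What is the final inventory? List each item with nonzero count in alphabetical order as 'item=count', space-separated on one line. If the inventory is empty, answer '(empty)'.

Answer: cart=2 iron=19 lantern=10 resin=5

Derivation:
After 1 (gather 3 resin): resin=3
After 2 (gather 10 iron): iron=10 resin=3
After 3 (craft lantern): iron=9 lantern=1 resin=3
After 4 (consume 2 resin): iron=9 lantern=1 resin=1
After 5 (gather 8 iron): iron=17 lantern=1 resin=1
After 6 (gather 10 iron): iron=27 lantern=1 resin=1
After 7 (craft cart): cart=2 iron=27 lantern=1
After 8 (craft lantern): cart=2 iron=26 lantern=2
After 9 (craft lantern): cart=2 iron=25 lantern=3
After 10 (craft lantern): cart=2 iron=24 lantern=4
After 11 (craft lantern): cart=2 iron=23 lantern=5
After 12 (craft lantern): cart=2 iron=22 lantern=6
After 13 (craft lantern): cart=2 iron=21 lantern=7
After 14 (craft lantern): cart=2 iron=20 lantern=8
After 15 (craft lantern): cart=2 iron=19 lantern=9
After 16 (gather 1 iron): cart=2 iron=20 lantern=9
After 17 (craft lantern): cart=2 iron=19 lantern=10
After 18 (gather 5 resin): cart=2 iron=19 lantern=10 resin=5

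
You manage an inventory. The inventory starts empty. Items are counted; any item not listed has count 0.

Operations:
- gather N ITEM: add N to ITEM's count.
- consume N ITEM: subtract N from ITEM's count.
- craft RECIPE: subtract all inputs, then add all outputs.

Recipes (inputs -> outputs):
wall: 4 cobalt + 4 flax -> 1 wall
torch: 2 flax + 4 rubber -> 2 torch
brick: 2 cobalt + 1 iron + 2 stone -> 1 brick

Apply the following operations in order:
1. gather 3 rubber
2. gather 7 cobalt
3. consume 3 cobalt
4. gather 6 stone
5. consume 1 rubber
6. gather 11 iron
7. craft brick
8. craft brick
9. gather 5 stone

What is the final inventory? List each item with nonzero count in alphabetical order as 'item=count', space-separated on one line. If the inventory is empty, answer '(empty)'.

Answer: brick=2 iron=9 rubber=2 stone=7

Derivation:
After 1 (gather 3 rubber): rubber=3
After 2 (gather 7 cobalt): cobalt=7 rubber=3
After 3 (consume 3 cobalt): cobalt=4 rubber=3
After 4 (gather 6 stone): cobalt=4 rubber=3 stone=6
After 5 (consume 1 rubber): cobalt=4 rubber=2 stone=6
After 6 (gather 11 iron): cobalt=4 iron=11 rubber=2 stone=6
After 7 (craft brick): brick=1 cobalt=2 iron=10 rubber=2 stone=4
After 8 (craft brick): brick=2 iron=9 rubber=2 stone=2
After 9 (gather 5 stone): brick=2 iron=9 rubber=2 stone=7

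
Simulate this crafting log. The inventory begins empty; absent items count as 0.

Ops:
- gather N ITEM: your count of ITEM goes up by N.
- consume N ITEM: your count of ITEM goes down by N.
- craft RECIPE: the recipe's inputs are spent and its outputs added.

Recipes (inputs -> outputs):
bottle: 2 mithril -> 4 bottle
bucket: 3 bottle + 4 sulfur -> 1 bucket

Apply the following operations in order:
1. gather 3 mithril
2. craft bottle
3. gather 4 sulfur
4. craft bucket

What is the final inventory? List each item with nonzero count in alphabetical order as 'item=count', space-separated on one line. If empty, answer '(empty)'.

After 1 (gather 3 mithril): mithril=3
After 2 (craft bottle): bottle=4 mithril=1
After 3 (gather 4 sulfur): bottle=4 mithril=1 sulfur=4
After 4 (craft bucket): bottle=1 bucket=1 mithril=1

Answer: bottle=1 bucket=1 mithril=1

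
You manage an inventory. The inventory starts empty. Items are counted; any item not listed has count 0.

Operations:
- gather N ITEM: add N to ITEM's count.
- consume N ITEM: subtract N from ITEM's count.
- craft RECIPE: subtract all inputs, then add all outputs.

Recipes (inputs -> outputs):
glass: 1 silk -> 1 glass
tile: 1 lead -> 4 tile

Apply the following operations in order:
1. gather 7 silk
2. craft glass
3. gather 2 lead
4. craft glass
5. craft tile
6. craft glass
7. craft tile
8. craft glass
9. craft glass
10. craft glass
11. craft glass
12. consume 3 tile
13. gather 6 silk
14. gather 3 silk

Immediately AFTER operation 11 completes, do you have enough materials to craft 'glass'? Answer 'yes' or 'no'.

Answer: no

Derivation:
After 1 (gather 7 silk): silk=7
After 2 (craft glass): glass=1 silk=6
After 3 (gather 2 lead): glass=1 lead=2 silk=6
After 4 (craft glass): glass=2 lead=2 silk=5
After 5 (craft tile): glass=2 lead=1 silk=5 tile=4
After 6 (craft glass): glass=3 lead=1 silk=4 tile=4
After 7 (craft tile): glass=3 silk=4 tile=8
After 8 (craft glass): glass=4 silk=3 tile=8
After 9 (craft glass): glass=5 silk=2 tile=8
After 10 (craft glass): glass=6 silk=1 tile=8
After 11 (craft glass): glass=7 tile=8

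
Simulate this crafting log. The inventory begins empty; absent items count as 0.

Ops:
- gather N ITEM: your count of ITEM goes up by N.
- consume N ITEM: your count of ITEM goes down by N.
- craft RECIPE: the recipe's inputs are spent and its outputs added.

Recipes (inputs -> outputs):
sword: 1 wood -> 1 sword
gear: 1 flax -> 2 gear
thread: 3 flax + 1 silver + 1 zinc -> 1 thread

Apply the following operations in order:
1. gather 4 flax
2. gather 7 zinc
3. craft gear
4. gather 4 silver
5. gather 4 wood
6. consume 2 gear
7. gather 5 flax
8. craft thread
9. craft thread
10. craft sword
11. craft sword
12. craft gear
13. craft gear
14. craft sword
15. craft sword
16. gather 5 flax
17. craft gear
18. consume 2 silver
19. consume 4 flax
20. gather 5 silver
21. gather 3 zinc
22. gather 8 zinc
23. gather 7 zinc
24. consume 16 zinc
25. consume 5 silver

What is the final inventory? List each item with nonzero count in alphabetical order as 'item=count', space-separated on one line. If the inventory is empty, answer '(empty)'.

After 1 (gather 4 flax): flax=4
After 2 (gather 7 zinc): flax=4 zinc=7
After 3 (craft gear): flax=3 gear=2 zinc=7
After 4 (gather 4 silver): flax=3 gear=2 silver=4 zinc=7
After 5 (gather 4 wood): flax=3 gear=2 silver=4 wood=4 zinc=7
After 6 (consume 2 gear): flax=3 silver=4 wood=4 zinc=7
After 7 (gather 5 flax): flax=8 silver=4 wood=4 zinc=7
After 8 (craft thread): flax=5 silver=3 thread=1 wood=4 zinc=6
After 9 (craft thread): flax=2 silver=2 thread=2 wood=4 zinc=5
After 10 (craft sword): flax=2 silver=2 sword=1 thread=2 wood=3 zinc=5
After 11 (craft sword): flax=2 silver=2 sword=2 thread=2 wood=2 zinc=5
After 12 (craft gear): flax=1 gear=2 silver=2 sword=2 thread=2 wood=2 zinc=5
After 13 (craft gear): gear=4 silver=2 sword=2 thread=2 wood=2 zinc=5
After 14 (craft sword): gear=4 silver=2 sword=3 thread=2 wood=1 zinc=5
After 15 (craft sword): gear=4 silver=2 sword=4 thread=2 zinc=5
After 16 (gather 5 flax): flax=5 gear=4 silver=2 sword=4 thread=2 zinc=5
After 17 (craft gear): flax=4 gear=6 silver=2 sword=4 thread=2 zinc=5
After 18 (consume 2 silver): flax=4 gear=6 sword=4 thread=2 zinc=5
After 19 (consume 4 flax): gear=6 sword=4 thread=2 zinc=5
After 20 (gather 5 silver): gear=6 silver=5 sword=4 thread=2 zinc=5
After 21 (gather 3 zinc): gear=6 silver=5 sword=4 thread=2 zinc=8
After 22 (gather 8 zinc): gear=6 silver=5 sword=4 thread=2 zinc=16
After 23 (gather 7 zinc): gear=6 silver=5 sword=4 thread=2 zinc=23
After 24 (consume 16 zinc): gear=6 silver=5 sword=4 thread=2 zinc=7
After 25 (consume 5 silver): gear=6 sword=4 thread=2 zinc=7

Answer: gear=6 sword=4 thread=2 zinc=7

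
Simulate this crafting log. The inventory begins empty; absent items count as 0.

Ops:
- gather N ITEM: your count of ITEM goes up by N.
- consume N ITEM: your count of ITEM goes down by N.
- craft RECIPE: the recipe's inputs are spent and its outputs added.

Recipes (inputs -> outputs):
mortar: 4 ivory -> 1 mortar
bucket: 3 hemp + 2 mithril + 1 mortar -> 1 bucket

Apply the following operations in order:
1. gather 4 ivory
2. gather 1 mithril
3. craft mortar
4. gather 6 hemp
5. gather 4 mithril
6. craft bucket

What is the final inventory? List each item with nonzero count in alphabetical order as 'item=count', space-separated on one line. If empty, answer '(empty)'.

After 1 (gather 4 ivory): ivory=4
After 2 (gather 1 mithril): ivory=4 mithril=1
After 3 (craft mortar): mithril=1 mortar=1
After 4 (gather 6 hemp): hemp=6 mithril=1 mortar=1
After 5 (gather 4 mithril): hemp=6 mithril=5 mortar=1
After 6 (craft bucket): bucket=1 hemp=3 mithril=3

Answer: bucket=1 hemp=3 mithril=3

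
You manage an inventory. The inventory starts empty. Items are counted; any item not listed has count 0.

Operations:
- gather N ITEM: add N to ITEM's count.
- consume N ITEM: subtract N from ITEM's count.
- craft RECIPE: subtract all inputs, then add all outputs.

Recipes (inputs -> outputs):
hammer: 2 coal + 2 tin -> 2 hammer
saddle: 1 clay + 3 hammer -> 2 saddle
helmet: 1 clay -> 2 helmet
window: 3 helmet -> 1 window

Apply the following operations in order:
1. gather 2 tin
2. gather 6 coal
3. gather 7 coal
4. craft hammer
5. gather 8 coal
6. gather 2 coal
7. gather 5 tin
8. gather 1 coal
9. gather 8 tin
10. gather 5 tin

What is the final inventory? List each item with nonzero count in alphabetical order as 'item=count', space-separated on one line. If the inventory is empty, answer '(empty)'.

Answer: coal=22 hammer=2 tin=18

Derivation:
After 1 (gather 2 tin): tin=2
After 2 (gather 6 coal): coal=6 tin=2
After 3 (gather 7 coal): coal=13 tin=2
After 4 (craft hammer): coal=11 hammer=2
After 5 (gather 8 coal): coal=19 hammer=2
After 6 (gather 2 coal): coal=21 hammer=2
After 7 (gather 5 tin): coal=21 hammer=2 tin=5
After 8 (gather 1 coal): coal=22 hammer=2 tin=5
After 9 (gather 8 tin): coal=22 hammer=2 tin=13
After 10 (gather 5 tin): coal=22 hammer=2 tin=18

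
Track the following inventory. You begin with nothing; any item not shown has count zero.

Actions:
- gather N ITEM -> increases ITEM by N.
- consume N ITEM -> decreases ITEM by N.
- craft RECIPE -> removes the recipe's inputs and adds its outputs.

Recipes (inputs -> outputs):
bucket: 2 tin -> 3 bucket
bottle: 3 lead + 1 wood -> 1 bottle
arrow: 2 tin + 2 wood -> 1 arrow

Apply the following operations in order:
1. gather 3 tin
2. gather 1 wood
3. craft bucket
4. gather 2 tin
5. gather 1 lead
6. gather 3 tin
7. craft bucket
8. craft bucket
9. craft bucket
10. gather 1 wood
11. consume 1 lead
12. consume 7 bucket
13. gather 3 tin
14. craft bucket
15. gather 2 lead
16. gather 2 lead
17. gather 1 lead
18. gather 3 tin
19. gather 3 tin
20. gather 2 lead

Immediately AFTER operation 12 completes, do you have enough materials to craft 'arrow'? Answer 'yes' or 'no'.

After 1 (gather 3 tin): tin=3
After 2 (gather 1 wood): tin=3 wood=1
After 3 (craft bucket): bucket=3 tin=1 wood=1
After 4 (gather 2 tin): bucket=3 tin=3 wood=1
After 5 (gather 1 lead): bucket=3 lead=1 tin=3 wood=1
After 6 (gather 3 tin): bucket=3 lead=1 tin=6 wood=1
After 7 (craft bucket): bucket=6 lead=1 tin=4 wood=1
After 8 (craft bucket): bucket=9 lead=1 tin=2 wood=1
After 9 (craft bucket): bucket=12 lead=1 wood=1
After 10 (gather 1 wood): bucket=12 lead=1 wood=2
After 11 (consume 1 lead): bucket=12 wood=2
After 12 (consume 7 bucket): bucket=5 wood=2

Answer: no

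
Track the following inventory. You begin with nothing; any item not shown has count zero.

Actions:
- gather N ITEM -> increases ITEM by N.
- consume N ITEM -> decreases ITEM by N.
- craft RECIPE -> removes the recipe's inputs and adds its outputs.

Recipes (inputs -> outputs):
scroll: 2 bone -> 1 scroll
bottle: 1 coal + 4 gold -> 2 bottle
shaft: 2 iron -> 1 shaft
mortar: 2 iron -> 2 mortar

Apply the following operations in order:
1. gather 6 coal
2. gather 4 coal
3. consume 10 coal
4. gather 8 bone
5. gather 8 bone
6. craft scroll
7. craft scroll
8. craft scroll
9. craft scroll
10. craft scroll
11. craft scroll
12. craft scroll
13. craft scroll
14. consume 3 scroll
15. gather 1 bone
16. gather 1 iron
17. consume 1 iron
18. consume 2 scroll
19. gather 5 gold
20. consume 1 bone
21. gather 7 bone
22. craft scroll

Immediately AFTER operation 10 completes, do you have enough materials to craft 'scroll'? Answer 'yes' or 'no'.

Answer: yes

Derivation:
After 1 (gather 6 coal): coal=6
After 2 (gather 4 coal): coal=10
After 3 (consume 10 coal): (empty)
After 4 (gather 8 bone): bone=8
After 5 (gather 8 bone): bone=16
After 6 (craft scroll): bone=14 scroll=1
After 7 (craft scroll): bone=12 scroll=2
After 8 (craft scroll): bone=10 scroll=3
After 9 (craft scroll): bone=8 scroll=4
After 10 (craft scroll): bone=6 scroll=5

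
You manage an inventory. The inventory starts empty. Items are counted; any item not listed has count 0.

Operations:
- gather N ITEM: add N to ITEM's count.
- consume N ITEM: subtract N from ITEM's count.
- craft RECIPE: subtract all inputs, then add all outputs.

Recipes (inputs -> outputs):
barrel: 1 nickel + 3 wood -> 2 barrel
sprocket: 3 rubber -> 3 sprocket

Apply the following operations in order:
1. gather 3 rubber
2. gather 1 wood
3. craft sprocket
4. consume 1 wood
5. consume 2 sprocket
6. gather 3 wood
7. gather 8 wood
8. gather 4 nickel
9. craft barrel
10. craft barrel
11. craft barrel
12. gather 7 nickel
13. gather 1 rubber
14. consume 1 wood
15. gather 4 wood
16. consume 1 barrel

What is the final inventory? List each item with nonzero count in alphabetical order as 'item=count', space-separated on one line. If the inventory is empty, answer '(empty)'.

Answer: barrel=5 nickel=8 rubber=1 sprocket=1 wood=5

Derivation:
After 1 (gather 3 rubber): rubber=3
After 2 (gather 1 wood): rubber=3 wood=1
After 3 (craft sprocket): sprocket=3 wood=1
After 4 (consume 1 wood): sprocket=3
After 5 (consume 2 sprocket): sprocket=1
After 6 (gather 3 wood): sprocket=1 wood=3
After 7 (gather 8 wood): sprocket=1 wood=11
After 8 (gather 4 nickel): nickel=4 sprocket=1 wood=11
After 9 (craft barrel): barrel=2 nickel=3 sprocket=1 wood=8
After 10 (craft barrel): barrel=4 nickel=2 sprocket=1 wood=5
After 11 (craft barrel): barrel=6 nickel=1 sprocket=1 wood=2
After 12 (gather 7 nickel): barrel=6 nickel=8 sprocket=1 wood=2
After 13 (gather 1 rubber): barrel=6 nickel=8 rubber=1 sprocket=1 wood=2
After 14 (consume 1 wood): barrel=6 nickel=8 rubber=1 sprocket=1 wood=1
After 15 (gather 4 wood): barrel=6 nickel=8 rubber=1 sprocket=1 wood=5
After 16 (consume 1 barrel): barrel=5 nickel=8 rubber=1 sprocket=1 wood=5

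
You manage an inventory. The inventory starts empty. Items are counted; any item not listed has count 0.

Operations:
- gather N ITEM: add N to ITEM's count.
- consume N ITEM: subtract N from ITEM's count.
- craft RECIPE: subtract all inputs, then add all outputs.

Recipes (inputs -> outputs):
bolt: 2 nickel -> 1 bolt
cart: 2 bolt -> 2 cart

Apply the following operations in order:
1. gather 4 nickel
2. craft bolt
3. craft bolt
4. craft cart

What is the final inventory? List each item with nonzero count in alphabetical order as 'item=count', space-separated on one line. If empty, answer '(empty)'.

After 1 (gather 4 nickel): nickel=4
After 2 (craft bolt): bolt=1 nickel=2
After 3 (craft bolt): bolt=2
After 4 (craft cart): cart=2

Answer: cart=2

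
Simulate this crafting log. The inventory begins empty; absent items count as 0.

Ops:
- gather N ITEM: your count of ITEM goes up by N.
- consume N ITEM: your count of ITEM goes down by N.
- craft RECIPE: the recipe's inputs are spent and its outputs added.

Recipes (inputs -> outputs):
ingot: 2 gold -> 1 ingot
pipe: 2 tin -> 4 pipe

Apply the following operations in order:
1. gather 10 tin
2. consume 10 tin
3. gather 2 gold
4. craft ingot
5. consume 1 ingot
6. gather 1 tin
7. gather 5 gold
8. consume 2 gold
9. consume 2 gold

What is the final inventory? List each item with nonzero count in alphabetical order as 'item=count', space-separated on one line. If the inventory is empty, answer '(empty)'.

After 1 (gather 10 tin): tin=10
After 2 (consume 10 tin): (empty)
After 3 (gather 2 gold): gold=2
After 4 (craft ingot): ingot=1
After 5 (consume 1 ingot): (empty)
After 6 (gather 1 tin): tin=1
After 7 (gather 5 gold): gold=5 tin=1
After 8 (consume 2 gold): gold=3 tin=1
After 9 (consume 2 gold): gold=1 tin=1

Answer: gold=1 tin=1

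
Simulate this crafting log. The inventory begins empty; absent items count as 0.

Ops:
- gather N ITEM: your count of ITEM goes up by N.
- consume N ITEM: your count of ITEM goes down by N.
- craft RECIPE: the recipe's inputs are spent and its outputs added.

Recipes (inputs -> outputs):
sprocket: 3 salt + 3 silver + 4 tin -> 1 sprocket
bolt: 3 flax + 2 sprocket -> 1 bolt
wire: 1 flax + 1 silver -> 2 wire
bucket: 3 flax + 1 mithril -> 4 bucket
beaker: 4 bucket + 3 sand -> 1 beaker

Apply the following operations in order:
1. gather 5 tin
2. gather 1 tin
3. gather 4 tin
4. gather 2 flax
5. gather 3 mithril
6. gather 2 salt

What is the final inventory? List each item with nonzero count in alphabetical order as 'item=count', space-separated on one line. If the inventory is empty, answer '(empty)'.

Answer: flax=2 mithril=3 salt=2 tin=10

Derivation:
After 1 (gather 5 tin): tin=5
After 2 (gather 1 tin): tin=6
After 3 (gather 4 tin): tin=10
After 4 (gather 2 flax): flax=2 tin=10
After 5 (gather 3 mithril): flax=2 mithril=3 tin=10
After 6 (gather 2 salt): flax=2 mithril=3 salt=2 tin=10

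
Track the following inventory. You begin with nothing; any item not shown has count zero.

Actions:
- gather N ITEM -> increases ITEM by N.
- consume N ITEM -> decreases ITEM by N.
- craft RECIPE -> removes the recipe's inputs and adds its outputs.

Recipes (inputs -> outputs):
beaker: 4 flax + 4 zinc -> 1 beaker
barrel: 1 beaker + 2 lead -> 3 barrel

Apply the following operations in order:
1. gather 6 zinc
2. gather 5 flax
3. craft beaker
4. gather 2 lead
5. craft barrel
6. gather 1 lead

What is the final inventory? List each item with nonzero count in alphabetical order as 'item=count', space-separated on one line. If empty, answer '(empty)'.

After 1 (gather 6 zinc): zinc=6
After 2 (gather 5 flax): flax=5 zinc=6
After 3 (craft beaker): beaker=1 flax=1 zinc=2
After 4 (gather 2 lead): beaker=1 flax=1 lead=2 zinc=2
After 5 (craft barrel): barrel=3 flax=1 zinc=2
After 6 (gather 1 lead): barrel=3 flax=1 lead=1 zinc=2

Answer: barrel=3 flax=1 lead=1 zinc=2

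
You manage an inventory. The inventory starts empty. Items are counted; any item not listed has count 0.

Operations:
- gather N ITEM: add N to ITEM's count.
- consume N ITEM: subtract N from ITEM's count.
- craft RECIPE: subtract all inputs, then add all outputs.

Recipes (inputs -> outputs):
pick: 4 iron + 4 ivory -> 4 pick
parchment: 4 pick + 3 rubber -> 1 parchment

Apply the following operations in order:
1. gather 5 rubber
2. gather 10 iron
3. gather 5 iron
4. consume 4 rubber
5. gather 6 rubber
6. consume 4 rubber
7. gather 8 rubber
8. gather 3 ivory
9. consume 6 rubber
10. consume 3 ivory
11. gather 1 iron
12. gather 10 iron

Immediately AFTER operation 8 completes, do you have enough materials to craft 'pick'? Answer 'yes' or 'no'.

Answer: no

Derivation:
After 1 (gather 5 rubber): rubber=5
After 2 (gather 10 iron): iron=10 rubber=5
After 3 (gather 5 iron): iron=15 rubber=5
After 4 (consume 4 rubber): iron=15 rubber=1
After 5 (gather 6 rubber): iron=15 rubber=7
After 6 (consume 4 rubber): iron=15 rubber=3
After 7 (gather 8 rubber): iron=15 rubber=11
After 8 (gather 3 ivory): iron=15 ivory=3 rubber=11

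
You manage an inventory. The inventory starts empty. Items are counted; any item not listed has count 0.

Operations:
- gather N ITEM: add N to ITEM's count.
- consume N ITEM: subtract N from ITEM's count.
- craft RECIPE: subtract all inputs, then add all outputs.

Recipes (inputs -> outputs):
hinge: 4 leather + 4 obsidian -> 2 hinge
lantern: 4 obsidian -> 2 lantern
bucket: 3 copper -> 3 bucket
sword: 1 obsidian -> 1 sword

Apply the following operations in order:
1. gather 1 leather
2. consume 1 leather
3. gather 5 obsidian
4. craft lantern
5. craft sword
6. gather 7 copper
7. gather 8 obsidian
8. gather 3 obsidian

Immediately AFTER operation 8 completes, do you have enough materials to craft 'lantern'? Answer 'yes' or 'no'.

Answer: yes

Derivation:
After 1 (gather 1 leather): leather=1
After 2 (consume 1 leather): (empty)
After 3 (gather 5 obsidian): obsidian=5
After 4 (craft lantern): lantern=2 obsidian=1
After 5 (craft sword): lantern=2 sword=1
After 6 (gather 7 copper): copper=7 lantern=2 sword=1
After 7 (gather 8 obsidian): copper=7 lantern=2 obsidian=8 sword=1
After 8 (gather 3 obsidian): copper=7 lantern=2 obsidian=11 sword=1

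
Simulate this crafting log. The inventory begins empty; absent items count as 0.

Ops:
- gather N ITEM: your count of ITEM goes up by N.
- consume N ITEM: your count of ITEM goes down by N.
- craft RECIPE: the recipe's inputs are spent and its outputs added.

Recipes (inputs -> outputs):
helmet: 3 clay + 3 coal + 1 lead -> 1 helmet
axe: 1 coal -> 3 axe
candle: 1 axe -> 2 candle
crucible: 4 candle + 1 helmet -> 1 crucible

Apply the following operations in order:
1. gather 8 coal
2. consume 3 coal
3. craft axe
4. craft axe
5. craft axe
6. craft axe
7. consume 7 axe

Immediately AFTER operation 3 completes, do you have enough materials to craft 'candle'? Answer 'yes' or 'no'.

After 1 (gather 8 coal): coal=8
After 2 (consume 3 coal): coal=5
After 3 (craft axe): axe=3 coal=4

Answer: yes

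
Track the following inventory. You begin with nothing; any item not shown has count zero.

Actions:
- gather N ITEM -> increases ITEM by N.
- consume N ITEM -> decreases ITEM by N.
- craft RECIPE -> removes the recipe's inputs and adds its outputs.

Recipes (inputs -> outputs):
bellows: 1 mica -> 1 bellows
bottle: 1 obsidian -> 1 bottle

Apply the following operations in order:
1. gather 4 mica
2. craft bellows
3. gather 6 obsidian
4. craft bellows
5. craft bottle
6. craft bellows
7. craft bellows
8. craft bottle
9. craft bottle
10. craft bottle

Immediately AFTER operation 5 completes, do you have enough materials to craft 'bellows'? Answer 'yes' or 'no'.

Answer: yes

Derivation:
After 1 (gather 4 mica): mica=4
After 2 (craft bellows): bellows=1 mica=3
After 3 (gather 6 obsidian): bellows=1 mica=3 obsidian=6
After 4 (craft bellows): bellows=2 mica=2 obsidian=6
After 5 (craft bottle): bellows=2 bottle=1 mica=2 obsidian=5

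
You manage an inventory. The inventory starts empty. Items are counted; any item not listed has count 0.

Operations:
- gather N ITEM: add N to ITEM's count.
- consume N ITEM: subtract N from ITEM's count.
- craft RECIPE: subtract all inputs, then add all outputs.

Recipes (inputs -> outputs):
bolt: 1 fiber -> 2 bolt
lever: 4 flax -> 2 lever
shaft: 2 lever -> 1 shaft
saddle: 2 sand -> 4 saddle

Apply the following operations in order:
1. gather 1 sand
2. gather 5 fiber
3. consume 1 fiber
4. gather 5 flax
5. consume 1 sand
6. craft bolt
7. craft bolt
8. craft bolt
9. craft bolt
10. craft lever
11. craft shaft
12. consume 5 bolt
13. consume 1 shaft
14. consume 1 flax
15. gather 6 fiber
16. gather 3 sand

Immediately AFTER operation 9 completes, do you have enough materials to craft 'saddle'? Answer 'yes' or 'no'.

Answer: no

Derivation:
After 1 (gather 1 sand): sand=1
After 2 (gather 5 fiber): fiber=5 sand=1
After 3 (consume 1 fiber): fiber=4 sand=1
After 4 (gather 5 flax): fiber=4 flax=5 sand=1
After 5 (consume 1 sand): fiber=4 flax=5
After 6 (craft bolt): bolt=2 fiber=3 flax=5
After 7 (craft bolt): bolt=4 fiber=2 flax=5
After 8 (craft bolt): bolt=6 fiber=1 flax=5
After 9 (craft bolt): bolt=8 flax=5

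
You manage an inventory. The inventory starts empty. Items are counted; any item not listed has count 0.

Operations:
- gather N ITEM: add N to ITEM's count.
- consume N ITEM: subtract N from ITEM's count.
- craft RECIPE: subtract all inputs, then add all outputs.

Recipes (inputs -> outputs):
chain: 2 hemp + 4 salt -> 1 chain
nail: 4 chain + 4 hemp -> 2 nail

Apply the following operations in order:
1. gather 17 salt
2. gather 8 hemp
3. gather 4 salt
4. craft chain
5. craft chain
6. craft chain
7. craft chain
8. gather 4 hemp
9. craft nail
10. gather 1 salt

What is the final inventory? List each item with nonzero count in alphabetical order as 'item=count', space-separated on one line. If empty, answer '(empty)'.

Answer: nail=2 salt=6

Derivation:
After 1 (gather 17 salt): salt=17
After 2 (gather 8 hemp): hemp=8 salt=17
After 3 (gather 4 salt): hemp=8 salt=21
After 4 (craft chain): chain=1 hemp=6 salt=17
After 5 (craft chain): chain=2 hemp=4 salt=13
After 6 (craft chain): chain=3 hemp=2 salt=9
After 7 (craft chain): chain=4 salt=5
After 8 (gather 4 hemp): chain=4 hemp=4 salt=5
After 9 (craft nail): nail=2 salt=5
After 10 (gather 1 salt): nail=2 salt=6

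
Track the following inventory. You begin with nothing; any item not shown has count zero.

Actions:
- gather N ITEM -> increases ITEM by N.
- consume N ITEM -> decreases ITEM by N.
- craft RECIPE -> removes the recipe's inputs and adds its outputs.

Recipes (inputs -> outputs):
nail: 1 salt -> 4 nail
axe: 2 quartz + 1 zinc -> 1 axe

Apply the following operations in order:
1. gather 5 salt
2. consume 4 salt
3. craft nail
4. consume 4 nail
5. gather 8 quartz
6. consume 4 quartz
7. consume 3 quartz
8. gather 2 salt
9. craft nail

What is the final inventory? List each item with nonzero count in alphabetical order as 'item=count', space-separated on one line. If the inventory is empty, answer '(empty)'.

After 1 (gather 5 salt): salt=5
After 2 (consume 4 salt): salt=1
After 3 (craft nail): nail=4
After 4 (consume 4 nail): (empty)
After 5 (gather 8 quartz): quartz=8
After 6 (consume 4 quartz): quartz=4
After 7 (consume 3 quartz): quartz=1
After 8 (gather 2 salt): quartz=1 salt=2
After 9 (craft nail): nail=4 quartz=1 salt=1

Answer: nail=4 quartz=1 salt=1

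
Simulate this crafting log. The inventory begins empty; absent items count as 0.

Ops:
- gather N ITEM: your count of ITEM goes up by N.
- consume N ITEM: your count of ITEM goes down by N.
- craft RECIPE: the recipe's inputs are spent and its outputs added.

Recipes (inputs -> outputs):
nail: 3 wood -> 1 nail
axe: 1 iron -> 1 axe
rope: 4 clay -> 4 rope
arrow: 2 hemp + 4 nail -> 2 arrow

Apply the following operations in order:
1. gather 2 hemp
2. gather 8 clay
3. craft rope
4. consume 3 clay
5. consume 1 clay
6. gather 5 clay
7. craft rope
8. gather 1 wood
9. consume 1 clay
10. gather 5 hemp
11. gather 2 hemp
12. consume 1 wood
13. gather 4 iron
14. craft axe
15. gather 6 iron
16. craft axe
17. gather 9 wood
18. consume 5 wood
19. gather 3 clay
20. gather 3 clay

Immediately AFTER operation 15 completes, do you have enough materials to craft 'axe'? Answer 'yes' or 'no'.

Answer: yes

Derivation:
After 1 (gather 2 hemp): hemp=2
After 2 (gather 8 clay): clay=8 hemp=2
After 3 (craft rope): clay=4 hemp=2 rope=4
After 4 (consume 3 clay): clay=1 hemp=2 rope=4
After 5 (consume 1 clay): hemp=2 rope=4
After 6 (gather 5 clay): clay=5 hemp=2 rope=4
After 7 (craft rope): clay=1 hemp=2 rope=8
After 8 (gather 1 wood): clay=1 hemp=2 rope=8 wood=1
After 9 (consume 1 clay): hemp=2 rope=8 wood=1
After 10 (gather 5 hemp): hemp=7 rope=8 wood=1
After 11 (gather 2 hemp): hemp=9 rope=8 wood=1
After 12 (consume 1 wood): hemp=9 rope=8
After 13 (gather 4 iron): hemp=9 iron=4 rope=8
After 14 (craft axe): axe=1 hemp=9 iron=3 rope=8
After 15 (gather 6 iron): axe=1 hemp=9 iron=9 rope=8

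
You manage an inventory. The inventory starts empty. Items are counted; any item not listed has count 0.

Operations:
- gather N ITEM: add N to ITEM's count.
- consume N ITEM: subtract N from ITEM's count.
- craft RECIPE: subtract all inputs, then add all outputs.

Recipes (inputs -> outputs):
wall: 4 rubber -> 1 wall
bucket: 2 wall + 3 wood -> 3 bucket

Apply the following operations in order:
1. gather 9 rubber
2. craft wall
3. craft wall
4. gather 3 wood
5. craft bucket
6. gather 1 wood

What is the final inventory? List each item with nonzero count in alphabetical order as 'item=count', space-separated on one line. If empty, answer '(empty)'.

After 1 (gather 9 rubber): rubber=9
After 2 (craft wall): rubber=5 wall=1
After 3 (craft wall): rubber=1 wall=2
After 4 (gather 3 wood): rubber=1 wall=2 wood=3
After 5 (craft bucket): bucket=3 rubber=1
After 6 (gather 1 wood): bucket=3 rubber=1 wood=1

Answer: bucket=3 rubber=1 wood=1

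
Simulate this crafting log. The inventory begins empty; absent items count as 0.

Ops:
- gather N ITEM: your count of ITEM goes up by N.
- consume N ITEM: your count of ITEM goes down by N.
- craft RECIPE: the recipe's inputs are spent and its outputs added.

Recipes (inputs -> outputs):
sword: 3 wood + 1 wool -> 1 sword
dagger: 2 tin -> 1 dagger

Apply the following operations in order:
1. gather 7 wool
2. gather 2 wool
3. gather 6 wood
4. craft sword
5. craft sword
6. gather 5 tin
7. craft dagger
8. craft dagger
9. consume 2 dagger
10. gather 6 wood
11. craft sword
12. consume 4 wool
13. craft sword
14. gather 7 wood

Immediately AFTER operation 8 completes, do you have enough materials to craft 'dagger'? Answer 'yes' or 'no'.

After 1 (gather 7 wool): wool=7
After 2 (gather 2 wool): wool=9
After 3 (gather 6 wood): wood=6 wool=9
After 4 (craft sword): sword=1 wood=3 wool=8
After 5 (craft sword): sword=2 wool=7
After 6 (gather 5 tin): sword=2 tin=5 wool=7
After 7 (craft dagger): dagger=1 sword=2 tin=3 wool=7
After 8 (craft dagger): dagger=2 sword=2 tin=1 wool=7

Answer: no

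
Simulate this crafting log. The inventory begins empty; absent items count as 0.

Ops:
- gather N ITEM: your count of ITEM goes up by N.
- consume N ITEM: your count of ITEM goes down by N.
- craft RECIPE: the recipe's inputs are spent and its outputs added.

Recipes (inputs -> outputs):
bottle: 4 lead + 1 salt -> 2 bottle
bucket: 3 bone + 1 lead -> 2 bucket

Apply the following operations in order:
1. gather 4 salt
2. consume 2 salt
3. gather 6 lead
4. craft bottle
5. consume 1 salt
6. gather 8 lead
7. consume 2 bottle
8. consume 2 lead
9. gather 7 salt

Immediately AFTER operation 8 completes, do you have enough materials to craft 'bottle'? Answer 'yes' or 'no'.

After 1 (gather 4 salt): salt=4
After 2 (consume 2 salt): salt=2
After 3 (gather 6 lead): lead=6 salt=2
After 4 (craft bottle): bottle=2 lead=2 salt=1
After 5 (consume 1 salt): bottle=2 lead=2
After 6 (gather 8 lead): bottle=2 lead=10
After 7 (consume 2 bottle): lead=10
After 8 (consume 2 lead): lead=8

Answer: no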